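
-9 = -9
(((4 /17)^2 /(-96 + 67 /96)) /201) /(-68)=128 /3011585479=0.00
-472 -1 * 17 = -489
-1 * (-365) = 365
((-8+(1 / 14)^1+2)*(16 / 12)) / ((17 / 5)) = -830 / 357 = -2.32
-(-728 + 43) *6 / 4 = 2055 / 2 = 1027.50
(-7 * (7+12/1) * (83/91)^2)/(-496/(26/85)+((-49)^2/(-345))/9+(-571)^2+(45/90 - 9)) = -812833110/2383256739409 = -0.00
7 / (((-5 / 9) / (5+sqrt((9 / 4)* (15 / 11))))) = -63 - 189* sqrt(165) / 110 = -85.07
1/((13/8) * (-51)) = -8/663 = -0.01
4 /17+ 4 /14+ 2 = 300 /119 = 2.52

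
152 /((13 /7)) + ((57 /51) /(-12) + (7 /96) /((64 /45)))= 81.80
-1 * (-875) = 875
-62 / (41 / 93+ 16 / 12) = -1922 / 55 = -34.95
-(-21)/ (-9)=-7/ 3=-2.33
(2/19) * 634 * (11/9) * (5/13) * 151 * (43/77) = 41165620/15561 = 2645.44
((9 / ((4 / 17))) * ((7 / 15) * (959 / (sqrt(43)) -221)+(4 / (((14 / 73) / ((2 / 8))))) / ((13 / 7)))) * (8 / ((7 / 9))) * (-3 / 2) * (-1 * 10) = -53877879 / 91+2641086 * sqrt(43) / 43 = -189302.77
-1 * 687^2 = -471969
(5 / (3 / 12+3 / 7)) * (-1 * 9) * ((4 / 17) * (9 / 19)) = -45360 / 6137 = -7.39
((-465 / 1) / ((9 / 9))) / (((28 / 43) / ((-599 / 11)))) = 11977005 / 308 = 38886.38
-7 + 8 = 1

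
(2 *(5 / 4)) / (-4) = -5 / 8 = -0.62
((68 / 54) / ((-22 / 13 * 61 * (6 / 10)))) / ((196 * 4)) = -1105 / 42611184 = -0.00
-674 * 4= -2696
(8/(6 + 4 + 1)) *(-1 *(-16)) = 128/11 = 11.64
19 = 19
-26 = -26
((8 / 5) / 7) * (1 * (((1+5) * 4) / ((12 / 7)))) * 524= 8384 / 5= 1676.80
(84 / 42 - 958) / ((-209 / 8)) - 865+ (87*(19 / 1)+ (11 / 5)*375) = 344765 / 209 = 1649.59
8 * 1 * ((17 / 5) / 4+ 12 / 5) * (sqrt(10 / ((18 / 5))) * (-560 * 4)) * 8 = -2329600 / 3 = -776533.33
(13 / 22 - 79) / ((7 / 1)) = -1725 / 154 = -11.20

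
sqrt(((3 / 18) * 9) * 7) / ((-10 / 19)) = -19 * sqrt(42) / 20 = -6.16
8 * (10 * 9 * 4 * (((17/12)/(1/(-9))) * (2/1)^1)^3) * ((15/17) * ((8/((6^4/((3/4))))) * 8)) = -1560600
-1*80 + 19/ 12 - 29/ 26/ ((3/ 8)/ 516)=-251657/ 156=-1613.19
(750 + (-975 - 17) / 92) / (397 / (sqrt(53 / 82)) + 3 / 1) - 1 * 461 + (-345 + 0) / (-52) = -7023020672617 / 15456459356 + 6749794 * sqrt(4346) / 297239603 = -452.88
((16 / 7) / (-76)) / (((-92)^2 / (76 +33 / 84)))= -93 / 342608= -0.00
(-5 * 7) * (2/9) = -70/9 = -7.78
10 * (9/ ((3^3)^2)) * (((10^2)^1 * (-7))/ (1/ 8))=-56000/ 81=-691.36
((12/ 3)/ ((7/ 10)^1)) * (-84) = -480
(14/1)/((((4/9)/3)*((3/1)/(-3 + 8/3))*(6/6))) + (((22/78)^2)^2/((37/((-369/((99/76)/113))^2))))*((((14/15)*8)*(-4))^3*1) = -2697746848813323504071/577781889750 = -4669144008.62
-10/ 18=-5/ 9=-0.56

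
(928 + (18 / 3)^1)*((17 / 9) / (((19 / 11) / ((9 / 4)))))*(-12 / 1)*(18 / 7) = -70913.77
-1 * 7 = -7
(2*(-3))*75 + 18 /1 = -432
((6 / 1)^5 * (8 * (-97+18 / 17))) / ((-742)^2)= -3623616 / 334271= -10.84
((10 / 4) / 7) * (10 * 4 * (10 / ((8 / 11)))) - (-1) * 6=1417 / 7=202.43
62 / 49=1.27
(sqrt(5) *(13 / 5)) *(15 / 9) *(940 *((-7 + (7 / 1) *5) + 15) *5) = 2627300 *sqrt(5) / 3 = 1958273.80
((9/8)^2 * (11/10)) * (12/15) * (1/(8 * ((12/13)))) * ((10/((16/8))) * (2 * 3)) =11583/2560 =4.52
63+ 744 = 807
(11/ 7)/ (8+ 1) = 11/ 63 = 0.17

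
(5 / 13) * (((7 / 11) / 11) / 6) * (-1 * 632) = -11060 / 4719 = -2.34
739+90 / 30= 742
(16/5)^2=256/25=10.24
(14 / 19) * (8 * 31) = 3472 / 19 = 182.74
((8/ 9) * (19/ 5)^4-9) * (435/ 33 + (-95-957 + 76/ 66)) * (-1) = 182987.77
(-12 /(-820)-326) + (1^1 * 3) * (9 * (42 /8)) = -151073 /820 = -184.24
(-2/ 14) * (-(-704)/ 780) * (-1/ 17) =176/ 23205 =0.01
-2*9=-18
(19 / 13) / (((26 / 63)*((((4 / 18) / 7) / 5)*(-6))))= -125685 / 1352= -92.96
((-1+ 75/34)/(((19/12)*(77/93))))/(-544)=-11439/6764912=-0.00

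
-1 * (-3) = 3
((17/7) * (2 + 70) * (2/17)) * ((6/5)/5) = 864/175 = 4.94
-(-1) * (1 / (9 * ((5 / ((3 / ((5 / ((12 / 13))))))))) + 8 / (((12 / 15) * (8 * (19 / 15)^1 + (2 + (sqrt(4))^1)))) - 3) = -78551 / 34450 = -2.28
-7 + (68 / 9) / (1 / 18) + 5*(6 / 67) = 8673 / 67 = 129.45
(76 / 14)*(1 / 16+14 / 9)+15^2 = 117827 / 504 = 233.78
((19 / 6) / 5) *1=19 / 30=0.63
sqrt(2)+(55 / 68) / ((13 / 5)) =275 / 884+sqrt(2) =1.73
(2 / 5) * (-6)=-12 / 5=-2.40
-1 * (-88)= 88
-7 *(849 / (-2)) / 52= 5943 / 104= 57.14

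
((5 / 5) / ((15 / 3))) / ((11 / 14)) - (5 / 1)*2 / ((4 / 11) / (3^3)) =-81647 / 110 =-742.25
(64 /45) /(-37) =-64 /1665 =-0.04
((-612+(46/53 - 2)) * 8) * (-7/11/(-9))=-606592/1749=-346.82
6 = 6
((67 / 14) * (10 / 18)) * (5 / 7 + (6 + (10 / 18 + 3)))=216745 / 7938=27.30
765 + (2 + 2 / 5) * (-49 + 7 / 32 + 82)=33789 / 40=844.72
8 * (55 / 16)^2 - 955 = -27535 / 32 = -860.47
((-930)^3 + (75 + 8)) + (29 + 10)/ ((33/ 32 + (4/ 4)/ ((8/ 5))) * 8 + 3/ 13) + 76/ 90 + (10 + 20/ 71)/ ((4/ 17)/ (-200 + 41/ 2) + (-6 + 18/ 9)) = -1466432528360171683/ 1823111730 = -804356915.83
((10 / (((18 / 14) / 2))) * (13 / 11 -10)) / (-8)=3395 / 198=17.15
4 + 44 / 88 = 9 / 2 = 4.50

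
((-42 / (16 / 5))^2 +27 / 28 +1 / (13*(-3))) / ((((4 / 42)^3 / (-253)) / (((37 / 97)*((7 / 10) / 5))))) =-3498002219943 / 1291264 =-2708975.25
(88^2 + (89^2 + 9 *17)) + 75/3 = 15843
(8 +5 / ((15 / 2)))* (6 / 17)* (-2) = -104 / 17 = -6.12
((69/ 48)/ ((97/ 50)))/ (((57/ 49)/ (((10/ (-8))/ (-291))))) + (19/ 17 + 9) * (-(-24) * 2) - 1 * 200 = 250018643963/ 875262816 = 285.65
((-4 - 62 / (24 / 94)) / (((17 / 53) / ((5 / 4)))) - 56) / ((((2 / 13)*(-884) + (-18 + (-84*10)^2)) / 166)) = -34470979 / 143910984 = -0.24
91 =91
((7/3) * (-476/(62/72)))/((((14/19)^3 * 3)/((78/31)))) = -2704.04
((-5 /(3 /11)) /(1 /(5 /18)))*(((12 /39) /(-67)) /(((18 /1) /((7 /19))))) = 1925 /4021407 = 0.00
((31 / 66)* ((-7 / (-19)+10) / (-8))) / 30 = -6107 / 300960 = -0.02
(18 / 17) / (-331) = -18 / 5627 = -0.00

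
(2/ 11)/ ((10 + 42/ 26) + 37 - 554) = -13/ 36135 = -0.00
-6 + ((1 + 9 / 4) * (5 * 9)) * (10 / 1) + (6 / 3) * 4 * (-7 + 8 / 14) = 19671 / 14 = 1405.07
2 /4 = 1 /2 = 0.50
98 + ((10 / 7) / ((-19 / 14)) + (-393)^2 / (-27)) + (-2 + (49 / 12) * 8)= -318785 / 57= -5592.72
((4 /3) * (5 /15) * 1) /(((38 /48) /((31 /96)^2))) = 961 /16416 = 0.06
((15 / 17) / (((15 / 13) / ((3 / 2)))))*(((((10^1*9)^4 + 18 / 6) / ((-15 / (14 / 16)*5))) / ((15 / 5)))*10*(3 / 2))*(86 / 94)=-256731941739 / 63920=-4016457.16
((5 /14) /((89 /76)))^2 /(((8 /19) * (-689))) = -171475 /534841762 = -0.00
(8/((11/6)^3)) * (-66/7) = -10368/847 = -12.24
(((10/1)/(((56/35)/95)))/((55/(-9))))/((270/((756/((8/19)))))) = -113715/176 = -646.11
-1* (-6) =6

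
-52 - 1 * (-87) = 35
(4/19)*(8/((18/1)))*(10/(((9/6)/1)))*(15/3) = 1600/513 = 3.12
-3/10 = -0.30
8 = 8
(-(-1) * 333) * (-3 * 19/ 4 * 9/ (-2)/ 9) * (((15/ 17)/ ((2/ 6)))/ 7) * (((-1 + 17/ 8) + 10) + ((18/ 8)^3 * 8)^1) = 349345305/ 3808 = 91739.84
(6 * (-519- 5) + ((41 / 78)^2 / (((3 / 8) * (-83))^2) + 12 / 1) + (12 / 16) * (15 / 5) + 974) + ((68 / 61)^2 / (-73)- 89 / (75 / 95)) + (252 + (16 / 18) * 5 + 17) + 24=-1009809181354398619 / 512318966395860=-1971.06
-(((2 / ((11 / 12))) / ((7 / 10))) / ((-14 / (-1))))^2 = -14400 / 290521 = -0.05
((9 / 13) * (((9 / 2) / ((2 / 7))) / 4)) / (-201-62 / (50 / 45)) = -945 / 89024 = -0.01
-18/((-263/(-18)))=-324/263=-1.23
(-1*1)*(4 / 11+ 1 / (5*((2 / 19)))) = -249 / 110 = -2.26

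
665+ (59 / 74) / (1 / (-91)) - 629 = -2705 / 74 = -36.55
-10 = -10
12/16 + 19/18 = 65/36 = 1.81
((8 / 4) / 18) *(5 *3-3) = 4 / 3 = 1.33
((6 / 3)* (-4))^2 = 64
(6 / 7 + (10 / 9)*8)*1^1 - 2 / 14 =605 / 63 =9.60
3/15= 1/5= 0.20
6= 6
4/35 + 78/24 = 471/140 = 3.36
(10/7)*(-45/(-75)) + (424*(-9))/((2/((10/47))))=-133278/329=-405.10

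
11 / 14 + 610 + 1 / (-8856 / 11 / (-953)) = 37937209 / 61992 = 611.97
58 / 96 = 29 / 48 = 0.60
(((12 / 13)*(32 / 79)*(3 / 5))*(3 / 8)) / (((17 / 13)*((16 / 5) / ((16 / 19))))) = 432 / 25517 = 0.02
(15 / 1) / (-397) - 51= -20262 / 397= -51.04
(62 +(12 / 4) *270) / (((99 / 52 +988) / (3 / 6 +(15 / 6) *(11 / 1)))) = 1269632 / 51475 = 24.67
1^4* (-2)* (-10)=20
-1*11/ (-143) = 1/ 13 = 0.08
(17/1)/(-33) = -17/33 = -0.52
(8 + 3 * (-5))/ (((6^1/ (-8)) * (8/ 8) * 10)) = 14/ 15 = 0.93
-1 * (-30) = 30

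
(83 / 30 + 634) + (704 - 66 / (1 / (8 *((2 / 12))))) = 1252.77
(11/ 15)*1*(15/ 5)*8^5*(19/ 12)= 1712128/ 15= 114141.87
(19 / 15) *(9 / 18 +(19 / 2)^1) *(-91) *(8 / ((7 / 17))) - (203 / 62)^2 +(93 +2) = -22310.39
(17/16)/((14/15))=1.14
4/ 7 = 0.57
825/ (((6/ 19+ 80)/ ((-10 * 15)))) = -1175625/ 763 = -1540.79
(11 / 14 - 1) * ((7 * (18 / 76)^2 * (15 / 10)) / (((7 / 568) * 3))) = -17253 / 5054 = -3.41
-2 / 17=-0.12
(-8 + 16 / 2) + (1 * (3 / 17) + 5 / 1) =88 / 17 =5.18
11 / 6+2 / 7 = 89 / 42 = 2.12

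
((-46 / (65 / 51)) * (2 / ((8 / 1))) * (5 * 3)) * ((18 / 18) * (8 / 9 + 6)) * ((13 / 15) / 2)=-12121 / 30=-404.03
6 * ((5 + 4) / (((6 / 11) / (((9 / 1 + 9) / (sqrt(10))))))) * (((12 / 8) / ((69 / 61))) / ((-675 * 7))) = -2013 * sqrt(10) / 40250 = -0.16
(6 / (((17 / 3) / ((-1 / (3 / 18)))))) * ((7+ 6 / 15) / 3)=-1332 / 85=-15.67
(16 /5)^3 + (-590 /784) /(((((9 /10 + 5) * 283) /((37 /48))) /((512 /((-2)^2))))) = 170166446 /5200125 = 32.72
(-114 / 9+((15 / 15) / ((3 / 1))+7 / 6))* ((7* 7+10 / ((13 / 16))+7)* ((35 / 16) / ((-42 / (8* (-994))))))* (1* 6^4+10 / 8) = -409818904.29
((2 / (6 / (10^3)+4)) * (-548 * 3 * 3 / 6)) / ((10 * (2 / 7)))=-287700 / 2003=-143.63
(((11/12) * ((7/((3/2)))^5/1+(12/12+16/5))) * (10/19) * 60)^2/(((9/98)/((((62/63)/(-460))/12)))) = -7998864.29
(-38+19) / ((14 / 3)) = -57 / 14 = -4.07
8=8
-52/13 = -4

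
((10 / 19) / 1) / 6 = 0.09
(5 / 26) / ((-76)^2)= 5 / 150176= 0.00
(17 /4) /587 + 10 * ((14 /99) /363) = 939649 /84380076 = 0.01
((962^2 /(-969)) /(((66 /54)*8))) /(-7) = 694083 /49742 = 13.95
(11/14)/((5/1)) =0.16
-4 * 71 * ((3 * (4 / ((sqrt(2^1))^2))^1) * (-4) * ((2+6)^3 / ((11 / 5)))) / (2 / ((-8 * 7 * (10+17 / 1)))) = -13191413760 / 11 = -1199219432.73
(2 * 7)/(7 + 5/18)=252/131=1.92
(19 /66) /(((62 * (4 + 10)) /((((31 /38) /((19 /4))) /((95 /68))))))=17 /416955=0.00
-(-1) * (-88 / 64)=-1.38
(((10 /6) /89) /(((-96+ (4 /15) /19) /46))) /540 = -2185 /131472936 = -0.00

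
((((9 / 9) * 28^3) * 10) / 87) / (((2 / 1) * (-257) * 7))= -15680 / 22359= -0.70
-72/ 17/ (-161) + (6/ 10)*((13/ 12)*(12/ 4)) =108183/ 54740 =1.98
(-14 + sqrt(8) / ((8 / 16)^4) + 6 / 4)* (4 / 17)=-50 / 17 + 128* sqrt(2) / 17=7.71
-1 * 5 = -5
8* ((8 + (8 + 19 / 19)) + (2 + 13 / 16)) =317 / 2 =158.50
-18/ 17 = -1.06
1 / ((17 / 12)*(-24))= -1 / 34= -0.03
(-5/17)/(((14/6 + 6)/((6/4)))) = -9/170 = -0.05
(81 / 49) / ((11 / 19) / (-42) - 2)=-9234 / 11249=-0.82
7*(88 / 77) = 8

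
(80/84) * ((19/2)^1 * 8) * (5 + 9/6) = 9880/21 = 470.48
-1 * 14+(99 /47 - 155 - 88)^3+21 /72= -34832217155719 /2491752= -13979006.40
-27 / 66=-9 / 22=-0.41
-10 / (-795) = 2 / 159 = 0.01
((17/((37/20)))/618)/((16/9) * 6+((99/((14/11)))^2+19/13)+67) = 86632/35713471705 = 0.00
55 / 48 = 1.15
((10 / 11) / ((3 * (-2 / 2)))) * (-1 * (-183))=-610 / 11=-55.45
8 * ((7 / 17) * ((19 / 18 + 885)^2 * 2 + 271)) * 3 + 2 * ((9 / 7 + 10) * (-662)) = 15504896.68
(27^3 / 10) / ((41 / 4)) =39366 / 205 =192.03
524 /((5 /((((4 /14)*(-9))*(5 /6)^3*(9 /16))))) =-9825 /112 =-87.72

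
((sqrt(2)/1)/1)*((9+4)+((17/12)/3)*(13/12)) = 5837*sqrt(2)/432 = 19.11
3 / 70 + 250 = 17503 / 70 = 250.04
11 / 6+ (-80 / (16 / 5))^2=3761 / 6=626.83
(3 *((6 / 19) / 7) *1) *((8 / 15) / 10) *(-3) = -72 / 3325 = -0.02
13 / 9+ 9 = 10.44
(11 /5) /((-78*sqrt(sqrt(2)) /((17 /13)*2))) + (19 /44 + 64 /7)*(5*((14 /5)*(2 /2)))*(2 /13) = 2949 /143 - 187*2^(3 /4) /5070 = 20.56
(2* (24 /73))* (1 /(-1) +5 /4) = 0.16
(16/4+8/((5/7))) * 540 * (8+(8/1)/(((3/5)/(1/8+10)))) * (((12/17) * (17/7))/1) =14084928/7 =2012132.57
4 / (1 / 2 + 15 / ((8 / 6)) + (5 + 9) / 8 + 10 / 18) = 72 / 253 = 0.28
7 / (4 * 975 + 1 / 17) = 119 / 66301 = 0.00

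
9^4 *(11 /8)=72171 /8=9021.38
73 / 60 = 1.22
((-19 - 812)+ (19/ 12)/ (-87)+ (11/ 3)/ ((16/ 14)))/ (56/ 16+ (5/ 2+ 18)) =-1728467/ 50112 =-34.49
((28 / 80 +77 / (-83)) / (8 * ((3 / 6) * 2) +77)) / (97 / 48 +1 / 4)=-11508 / 3844975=-0.00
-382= -382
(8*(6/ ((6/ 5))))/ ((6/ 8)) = 160/ 3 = 53.33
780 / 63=260 / 21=12.38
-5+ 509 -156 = 348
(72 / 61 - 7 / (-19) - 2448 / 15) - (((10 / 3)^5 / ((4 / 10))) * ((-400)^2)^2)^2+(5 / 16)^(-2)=-693661196633304543684059200.00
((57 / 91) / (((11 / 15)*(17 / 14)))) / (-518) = -855 / 629629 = -0.00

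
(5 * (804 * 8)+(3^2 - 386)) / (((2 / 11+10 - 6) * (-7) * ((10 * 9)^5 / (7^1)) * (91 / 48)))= -0.00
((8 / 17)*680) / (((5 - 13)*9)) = -40 / 9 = -4.44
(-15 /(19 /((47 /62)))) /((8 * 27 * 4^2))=-235 /1357056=-0.00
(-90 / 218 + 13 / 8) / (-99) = -1057 / 86328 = -0.01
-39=-39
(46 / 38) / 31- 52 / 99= -0.49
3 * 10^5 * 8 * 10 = 24000000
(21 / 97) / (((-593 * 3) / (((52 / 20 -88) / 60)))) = 2989 / 17256300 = 0.00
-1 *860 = -860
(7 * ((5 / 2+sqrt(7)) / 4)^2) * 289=10115 * sqrt(7) / 16+107219 / 64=3347.91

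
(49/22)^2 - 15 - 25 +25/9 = -140531/4356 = -32.26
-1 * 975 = -975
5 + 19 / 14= 89 / 14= 6.36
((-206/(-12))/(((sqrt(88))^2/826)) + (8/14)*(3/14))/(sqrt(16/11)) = 2085995*sqrt(11)/51744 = 133.71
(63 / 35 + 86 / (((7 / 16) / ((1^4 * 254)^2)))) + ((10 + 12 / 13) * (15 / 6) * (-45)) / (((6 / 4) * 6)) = 5770249734 / 455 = 12681867.55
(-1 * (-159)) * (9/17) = 1431/17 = 84.18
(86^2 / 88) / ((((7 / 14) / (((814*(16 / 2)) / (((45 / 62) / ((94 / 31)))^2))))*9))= 38687825152 / 18225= 2122788.76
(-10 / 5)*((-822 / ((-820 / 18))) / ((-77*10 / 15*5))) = 11097 / 78925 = 0.14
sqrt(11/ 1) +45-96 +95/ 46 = -2251/ 46 +sqrt(11) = -45.62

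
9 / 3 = 3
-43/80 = -0.54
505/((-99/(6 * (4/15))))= -808/99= -8.16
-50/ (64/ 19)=-475/ 32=-14.84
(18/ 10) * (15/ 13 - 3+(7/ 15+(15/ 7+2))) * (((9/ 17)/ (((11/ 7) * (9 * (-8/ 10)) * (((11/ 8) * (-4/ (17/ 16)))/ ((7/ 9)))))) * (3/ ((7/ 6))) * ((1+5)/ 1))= 8487/ 15730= 0.54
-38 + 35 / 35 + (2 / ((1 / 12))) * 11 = 227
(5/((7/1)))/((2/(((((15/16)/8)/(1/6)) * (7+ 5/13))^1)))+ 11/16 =3701/1456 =2.54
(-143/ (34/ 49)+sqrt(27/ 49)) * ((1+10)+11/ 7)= -44044/ 17+264 * sqrt(3)/ 49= -2581.49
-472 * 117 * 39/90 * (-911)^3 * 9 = 814174699726908/5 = 162834939945381.60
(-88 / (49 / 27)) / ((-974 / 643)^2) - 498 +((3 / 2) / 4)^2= -386006553687 / 743761984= -518.99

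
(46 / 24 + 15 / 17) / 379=571 / 77316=0.01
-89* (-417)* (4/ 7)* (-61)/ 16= -2263893/ 28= -80853.32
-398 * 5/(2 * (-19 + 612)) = -1.68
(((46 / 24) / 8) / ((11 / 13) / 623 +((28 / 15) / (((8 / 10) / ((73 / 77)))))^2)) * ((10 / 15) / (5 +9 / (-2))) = 22539517 / 345372400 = 0.07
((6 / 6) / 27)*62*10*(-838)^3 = -364857892640 / 27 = -13513255282.96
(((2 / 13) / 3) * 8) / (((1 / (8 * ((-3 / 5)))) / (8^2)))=-126.03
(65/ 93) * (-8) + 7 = 131/ 93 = 1.41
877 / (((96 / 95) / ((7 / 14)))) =83315 / 192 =433.93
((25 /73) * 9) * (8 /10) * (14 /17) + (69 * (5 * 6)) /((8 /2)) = 1289475 /2482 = 519.53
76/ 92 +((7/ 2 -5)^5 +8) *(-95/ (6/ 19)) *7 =-3774217/ 4416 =-854.67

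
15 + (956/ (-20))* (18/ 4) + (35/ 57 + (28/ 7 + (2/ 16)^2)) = -3565379/ 18240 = -195.47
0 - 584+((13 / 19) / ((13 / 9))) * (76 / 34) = -9910 / 17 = -582.94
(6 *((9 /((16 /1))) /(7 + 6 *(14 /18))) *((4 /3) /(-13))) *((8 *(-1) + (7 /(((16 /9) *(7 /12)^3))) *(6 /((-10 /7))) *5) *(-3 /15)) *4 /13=-160488 /207025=-0.78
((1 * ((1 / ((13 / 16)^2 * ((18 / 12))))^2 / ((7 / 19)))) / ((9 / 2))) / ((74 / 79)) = 393478144 / 599181219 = 0.66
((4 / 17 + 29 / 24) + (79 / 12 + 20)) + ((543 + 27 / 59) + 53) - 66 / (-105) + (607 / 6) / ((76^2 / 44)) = 7931766186 / 12672905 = 625.88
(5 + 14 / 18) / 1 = 52 / 9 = 5.78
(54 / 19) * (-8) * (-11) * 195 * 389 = 360462960 / 19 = 18971734.74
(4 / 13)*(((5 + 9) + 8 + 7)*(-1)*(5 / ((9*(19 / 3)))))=-580 / 741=-0.78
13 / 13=1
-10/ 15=-2/ 3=-0.67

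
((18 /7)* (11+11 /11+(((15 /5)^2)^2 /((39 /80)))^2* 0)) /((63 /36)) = 864 /49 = 17.63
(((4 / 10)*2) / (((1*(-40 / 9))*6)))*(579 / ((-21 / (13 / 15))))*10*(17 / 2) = 42653 / 700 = 60.93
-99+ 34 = -65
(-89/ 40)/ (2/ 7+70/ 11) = -6853/ 20480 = -0.33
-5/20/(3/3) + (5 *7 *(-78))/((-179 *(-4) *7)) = -569/716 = -0.79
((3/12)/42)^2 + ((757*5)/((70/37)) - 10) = 56183905/28224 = 1990.64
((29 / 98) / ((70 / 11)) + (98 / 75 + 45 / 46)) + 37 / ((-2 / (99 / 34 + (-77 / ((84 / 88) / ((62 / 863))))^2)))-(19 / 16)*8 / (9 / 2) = -674.98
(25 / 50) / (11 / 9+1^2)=9 / 40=0.22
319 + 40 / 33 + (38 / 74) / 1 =391606 / 1221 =320.73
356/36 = 9.89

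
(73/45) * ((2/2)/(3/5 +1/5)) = 73/36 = 2.03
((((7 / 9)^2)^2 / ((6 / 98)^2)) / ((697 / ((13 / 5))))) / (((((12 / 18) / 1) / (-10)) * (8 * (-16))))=0.04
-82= -82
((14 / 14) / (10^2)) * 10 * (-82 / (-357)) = 41 / 1785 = 0.02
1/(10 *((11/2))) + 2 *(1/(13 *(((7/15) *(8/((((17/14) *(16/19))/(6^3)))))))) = 440383/23963940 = 0.02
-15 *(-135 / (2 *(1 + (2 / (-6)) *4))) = -3037.50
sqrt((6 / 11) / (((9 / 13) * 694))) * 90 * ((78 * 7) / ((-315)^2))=52 * sqrt(148863) / 1202355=0.02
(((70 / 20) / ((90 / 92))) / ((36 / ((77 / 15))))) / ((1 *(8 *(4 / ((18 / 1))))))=12397 / 43200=0.29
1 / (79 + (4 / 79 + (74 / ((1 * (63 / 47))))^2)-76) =0.00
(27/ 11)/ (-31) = -27/ 341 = -0.08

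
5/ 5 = 1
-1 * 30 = -30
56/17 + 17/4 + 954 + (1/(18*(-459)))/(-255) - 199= 3213071147/4213620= 762.54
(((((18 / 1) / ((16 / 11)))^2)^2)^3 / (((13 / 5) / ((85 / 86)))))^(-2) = 5902599203734358424083759104 / 141913114183303924943513707740807225071217038091680625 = 0.00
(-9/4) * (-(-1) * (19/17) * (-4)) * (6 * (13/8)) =6669/68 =98.07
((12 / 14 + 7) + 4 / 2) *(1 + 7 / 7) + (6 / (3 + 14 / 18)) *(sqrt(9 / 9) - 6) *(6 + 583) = -554259 / 119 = -4657.64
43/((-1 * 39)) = -43/39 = -1.10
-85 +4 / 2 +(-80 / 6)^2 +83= 177.78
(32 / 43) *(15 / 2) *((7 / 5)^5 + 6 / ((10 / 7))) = 1436736 / 26875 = 53.46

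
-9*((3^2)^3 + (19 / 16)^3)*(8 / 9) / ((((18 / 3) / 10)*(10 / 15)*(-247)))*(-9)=-134677935 / 252928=-532.48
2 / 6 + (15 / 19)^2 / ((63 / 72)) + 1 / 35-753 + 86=-25241917 / 37905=-665.93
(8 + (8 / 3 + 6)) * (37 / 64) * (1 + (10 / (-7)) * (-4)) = 43475 / 672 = 64.69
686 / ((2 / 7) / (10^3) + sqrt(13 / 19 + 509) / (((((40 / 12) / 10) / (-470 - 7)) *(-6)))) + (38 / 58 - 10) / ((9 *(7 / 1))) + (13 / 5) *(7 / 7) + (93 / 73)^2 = 12025408500000 *sqrt(5111) / 6747884435249981 + 1338489429165800669083919 / 328489814680009703822115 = 4.20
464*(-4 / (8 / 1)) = -232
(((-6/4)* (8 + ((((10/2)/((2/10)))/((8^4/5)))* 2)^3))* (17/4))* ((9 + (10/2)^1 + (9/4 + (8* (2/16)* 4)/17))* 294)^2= -5598340849450040021127/4672924418048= -1198037962.66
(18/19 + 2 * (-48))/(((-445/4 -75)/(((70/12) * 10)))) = 29.77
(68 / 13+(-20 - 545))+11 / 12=-87181 / 156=-558.85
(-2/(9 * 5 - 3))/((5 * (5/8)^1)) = -8/525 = -0.02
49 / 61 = 0.80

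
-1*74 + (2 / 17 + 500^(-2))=-73.88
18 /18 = 1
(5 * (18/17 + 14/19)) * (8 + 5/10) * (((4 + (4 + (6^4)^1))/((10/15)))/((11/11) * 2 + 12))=1418100/133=10662.41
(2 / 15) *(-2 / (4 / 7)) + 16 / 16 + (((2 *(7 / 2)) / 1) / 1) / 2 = 121 / 30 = 4.03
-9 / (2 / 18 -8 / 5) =405 / 67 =6.04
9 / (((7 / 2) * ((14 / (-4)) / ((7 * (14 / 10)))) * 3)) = -12 / 5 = -2.40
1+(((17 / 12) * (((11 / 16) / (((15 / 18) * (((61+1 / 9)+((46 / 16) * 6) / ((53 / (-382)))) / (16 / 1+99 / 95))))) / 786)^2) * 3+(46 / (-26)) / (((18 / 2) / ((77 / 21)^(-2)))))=5588492634792844333027709 / 5671416696184110894880000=0.99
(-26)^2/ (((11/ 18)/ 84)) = 1022112/ 11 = 92919.27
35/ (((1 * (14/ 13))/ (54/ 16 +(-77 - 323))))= -206245/ 16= -12890.31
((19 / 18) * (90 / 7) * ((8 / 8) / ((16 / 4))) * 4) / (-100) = -19 / 140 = -0.14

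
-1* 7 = -7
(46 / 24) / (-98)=-23 / 1176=-0.02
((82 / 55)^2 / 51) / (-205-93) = -0.00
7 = 7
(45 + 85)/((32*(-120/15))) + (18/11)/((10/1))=-2423/7040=-0.34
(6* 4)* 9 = 216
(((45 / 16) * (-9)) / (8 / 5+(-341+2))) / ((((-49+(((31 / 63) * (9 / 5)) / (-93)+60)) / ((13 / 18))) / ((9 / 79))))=394875 / 703072192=0.00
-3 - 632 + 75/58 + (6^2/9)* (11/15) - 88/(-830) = -45540503/72210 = -630.67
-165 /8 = -20.62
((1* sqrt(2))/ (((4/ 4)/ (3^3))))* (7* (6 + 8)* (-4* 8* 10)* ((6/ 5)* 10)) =-10160640* sqrt(2) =-14369314.89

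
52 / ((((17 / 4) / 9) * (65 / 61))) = 8784 / 85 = 103.34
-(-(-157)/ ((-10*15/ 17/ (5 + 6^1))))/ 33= 2669/ 450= 5.93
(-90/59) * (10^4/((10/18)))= -1620000/59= -27457.63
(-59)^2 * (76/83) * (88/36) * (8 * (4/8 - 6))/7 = -256090208/5229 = -48974.99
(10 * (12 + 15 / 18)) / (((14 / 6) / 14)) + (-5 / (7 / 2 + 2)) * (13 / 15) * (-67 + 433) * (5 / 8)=12975 / 22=589.77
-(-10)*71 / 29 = 710 / 29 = 24.48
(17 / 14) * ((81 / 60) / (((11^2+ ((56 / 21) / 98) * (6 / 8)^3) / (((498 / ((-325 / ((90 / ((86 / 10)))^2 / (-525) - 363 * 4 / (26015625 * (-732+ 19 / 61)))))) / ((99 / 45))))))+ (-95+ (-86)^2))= 1434619568863735202354243693 / 161820455739753636718750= 8865.50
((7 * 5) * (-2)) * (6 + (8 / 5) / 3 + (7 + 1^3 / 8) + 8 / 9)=-36659 / 36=-1018.31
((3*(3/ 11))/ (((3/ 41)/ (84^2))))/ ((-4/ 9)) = -1952748/ 11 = -177522.55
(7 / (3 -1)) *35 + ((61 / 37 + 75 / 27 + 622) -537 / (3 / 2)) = 260357 / 666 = 390.93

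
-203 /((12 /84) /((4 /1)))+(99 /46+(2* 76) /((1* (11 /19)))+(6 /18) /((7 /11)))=-57579941 /10626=-5418.78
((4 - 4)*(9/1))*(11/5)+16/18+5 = 53/9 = 5.89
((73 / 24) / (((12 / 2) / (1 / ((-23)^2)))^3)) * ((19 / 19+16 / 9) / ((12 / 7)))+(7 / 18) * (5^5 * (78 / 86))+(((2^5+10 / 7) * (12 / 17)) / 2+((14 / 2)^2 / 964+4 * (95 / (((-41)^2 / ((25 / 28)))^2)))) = 2252357194753942952031447562589 / 2021723181798551107926481152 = 1114.08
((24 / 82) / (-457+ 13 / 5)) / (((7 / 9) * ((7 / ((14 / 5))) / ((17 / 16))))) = -459 / 1304128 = -0.00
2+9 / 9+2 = 5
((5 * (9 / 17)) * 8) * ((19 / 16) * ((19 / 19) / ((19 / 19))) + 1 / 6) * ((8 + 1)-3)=2925 / 17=172.06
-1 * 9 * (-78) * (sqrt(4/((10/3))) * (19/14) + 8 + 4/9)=6669 * sqrt(30)/35 + 5928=6971.65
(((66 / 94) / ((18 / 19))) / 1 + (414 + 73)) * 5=2438.71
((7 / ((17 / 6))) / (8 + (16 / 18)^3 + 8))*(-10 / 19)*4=-76545 / 245803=-0.31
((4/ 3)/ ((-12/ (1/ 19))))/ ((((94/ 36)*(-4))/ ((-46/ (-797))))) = 23/ 711721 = 0.00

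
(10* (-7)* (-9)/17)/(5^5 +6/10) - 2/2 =-131263/132838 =-0.99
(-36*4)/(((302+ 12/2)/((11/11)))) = -36/77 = -0.47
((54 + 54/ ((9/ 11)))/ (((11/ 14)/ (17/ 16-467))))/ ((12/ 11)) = -260925/ 4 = -65231.25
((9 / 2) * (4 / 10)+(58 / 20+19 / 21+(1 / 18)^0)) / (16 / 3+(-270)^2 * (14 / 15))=73 / 752080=0.00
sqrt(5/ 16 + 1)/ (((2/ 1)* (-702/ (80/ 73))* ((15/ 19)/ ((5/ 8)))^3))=-34295* sqrt(21)/ 354212352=-0.00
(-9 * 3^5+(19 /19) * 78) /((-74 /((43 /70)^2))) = 105393 /9800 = 10.75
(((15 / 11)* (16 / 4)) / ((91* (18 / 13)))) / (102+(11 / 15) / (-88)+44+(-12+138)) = 400 / 2513203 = 0.00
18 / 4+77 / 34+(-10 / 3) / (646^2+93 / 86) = 12381783185 / 1830352719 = 6.76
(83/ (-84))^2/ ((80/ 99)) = 75779/ 62720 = 1.21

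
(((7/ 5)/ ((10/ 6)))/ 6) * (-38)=-133/ 25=-5.32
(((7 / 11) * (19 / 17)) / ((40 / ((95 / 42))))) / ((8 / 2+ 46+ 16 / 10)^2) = 0.00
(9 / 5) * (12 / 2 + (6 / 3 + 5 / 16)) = 1197 / 80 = 14.96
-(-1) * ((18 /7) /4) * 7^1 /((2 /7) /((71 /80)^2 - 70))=-27906417 /25600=-1090.09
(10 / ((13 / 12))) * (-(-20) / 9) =800 / 39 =20.51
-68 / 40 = -17 / 10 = -1.70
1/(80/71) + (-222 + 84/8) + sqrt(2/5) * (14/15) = -16849/80 + 14 * sqrt(10)/75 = -210.02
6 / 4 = 3 / 2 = 1.50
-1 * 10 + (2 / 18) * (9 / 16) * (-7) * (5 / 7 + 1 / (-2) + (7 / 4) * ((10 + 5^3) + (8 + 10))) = -8143 / 64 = -127.23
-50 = -50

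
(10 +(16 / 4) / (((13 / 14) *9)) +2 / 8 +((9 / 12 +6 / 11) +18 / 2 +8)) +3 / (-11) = 28.75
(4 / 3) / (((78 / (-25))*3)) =-50 / 351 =-0.14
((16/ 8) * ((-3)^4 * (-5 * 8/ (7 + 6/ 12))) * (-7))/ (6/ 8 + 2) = 24192/ 11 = 2199.27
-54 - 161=-215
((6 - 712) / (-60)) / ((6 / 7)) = 2471 / 180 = 13.73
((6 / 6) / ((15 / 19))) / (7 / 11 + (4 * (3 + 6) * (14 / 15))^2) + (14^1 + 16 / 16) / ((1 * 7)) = 285430 / 133131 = 2.14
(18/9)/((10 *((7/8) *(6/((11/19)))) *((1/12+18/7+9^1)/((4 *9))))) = 576/8455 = 0.07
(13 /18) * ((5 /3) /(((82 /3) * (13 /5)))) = 25 /1476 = 0.02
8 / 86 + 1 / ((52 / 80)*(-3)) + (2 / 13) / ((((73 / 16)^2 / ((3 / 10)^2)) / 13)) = -91858496 / 223418325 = -0.41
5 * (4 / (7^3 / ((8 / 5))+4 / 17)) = 2720 / 29187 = 0.09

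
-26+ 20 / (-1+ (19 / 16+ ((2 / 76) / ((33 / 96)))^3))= 2207593682 / 27453523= 80.41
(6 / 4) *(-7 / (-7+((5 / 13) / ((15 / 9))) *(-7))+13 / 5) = 819 / 160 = 5.12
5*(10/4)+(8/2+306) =645/2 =322.50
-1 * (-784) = 784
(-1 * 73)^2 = 5329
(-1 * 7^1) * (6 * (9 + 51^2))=-109620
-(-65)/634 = 65/634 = 0.10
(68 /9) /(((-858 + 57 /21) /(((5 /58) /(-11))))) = 0.00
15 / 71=0.21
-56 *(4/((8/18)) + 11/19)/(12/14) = -35672/57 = -625.82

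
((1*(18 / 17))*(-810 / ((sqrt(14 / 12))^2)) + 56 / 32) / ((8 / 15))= -5236305 / 3808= -1375.08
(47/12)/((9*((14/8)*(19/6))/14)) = 188/171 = 1.10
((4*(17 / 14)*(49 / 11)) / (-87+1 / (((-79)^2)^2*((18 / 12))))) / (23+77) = -13905178917 / 5591284126450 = -0.00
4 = 4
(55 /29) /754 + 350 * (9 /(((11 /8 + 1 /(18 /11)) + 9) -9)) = 381478205 /240526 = 1586.02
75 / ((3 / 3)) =75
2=2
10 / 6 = 5 / 3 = 1.67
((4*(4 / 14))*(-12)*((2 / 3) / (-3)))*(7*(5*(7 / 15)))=448 / 9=49.78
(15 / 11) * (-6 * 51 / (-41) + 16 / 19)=97050 / 8569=11.33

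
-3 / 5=-0.60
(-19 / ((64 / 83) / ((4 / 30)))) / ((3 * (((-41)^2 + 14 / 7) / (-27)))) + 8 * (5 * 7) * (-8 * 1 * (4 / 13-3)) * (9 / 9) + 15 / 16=7038298451 / 1166880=6031.72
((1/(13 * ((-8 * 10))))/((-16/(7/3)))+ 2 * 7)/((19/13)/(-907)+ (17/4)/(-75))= -3169452545/13193408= -240.23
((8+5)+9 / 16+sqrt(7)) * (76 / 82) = 38 * sqrt(7) / 41+4123 / 328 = 15.02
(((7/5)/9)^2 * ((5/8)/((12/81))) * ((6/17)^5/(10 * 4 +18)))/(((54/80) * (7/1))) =84/41175853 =0.00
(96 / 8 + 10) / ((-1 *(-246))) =11 / 123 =0.09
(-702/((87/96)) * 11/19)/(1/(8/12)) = -164736/551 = -298.98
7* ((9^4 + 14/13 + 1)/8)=74655/13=5742.69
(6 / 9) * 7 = 14 / 3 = 4.67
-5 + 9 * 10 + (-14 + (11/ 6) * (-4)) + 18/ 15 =973/ 15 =64.87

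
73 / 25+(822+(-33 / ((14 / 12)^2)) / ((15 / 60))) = 727.94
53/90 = 0.59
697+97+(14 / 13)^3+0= 1747162 / 2197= 795.25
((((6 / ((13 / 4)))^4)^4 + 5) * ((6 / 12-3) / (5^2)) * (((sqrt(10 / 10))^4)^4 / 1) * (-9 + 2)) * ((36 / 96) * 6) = 763553818061434414865403 / 26616664367327193640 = 28687.06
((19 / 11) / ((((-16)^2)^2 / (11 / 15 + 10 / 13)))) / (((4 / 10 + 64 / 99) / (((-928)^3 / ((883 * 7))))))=-407320689 / 83245708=-4.89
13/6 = 2.17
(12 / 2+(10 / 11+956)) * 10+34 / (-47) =9628.37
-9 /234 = -1 /26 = -0.04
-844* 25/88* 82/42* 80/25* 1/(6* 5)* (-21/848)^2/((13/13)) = -60557/1977536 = -0.03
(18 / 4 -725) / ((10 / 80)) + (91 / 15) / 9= -5763.33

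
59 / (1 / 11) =649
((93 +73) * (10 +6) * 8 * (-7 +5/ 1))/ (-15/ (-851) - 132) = 36164096/ 112317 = 321.98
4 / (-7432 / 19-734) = -38 / 10689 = -0.00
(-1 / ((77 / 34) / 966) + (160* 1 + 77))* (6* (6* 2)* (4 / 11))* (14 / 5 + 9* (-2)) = 9127296 / 121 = 75432.20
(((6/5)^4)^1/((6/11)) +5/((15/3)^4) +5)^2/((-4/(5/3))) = -7579009/234375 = -32.34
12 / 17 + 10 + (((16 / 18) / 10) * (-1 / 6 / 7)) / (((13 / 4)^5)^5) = 1213631958456943760110030087149854 / 113361226888835409739783833168045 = 10.71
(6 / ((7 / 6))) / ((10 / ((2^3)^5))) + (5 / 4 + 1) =16854.36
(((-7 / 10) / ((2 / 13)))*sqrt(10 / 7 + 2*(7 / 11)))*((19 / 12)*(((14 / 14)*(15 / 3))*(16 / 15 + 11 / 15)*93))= -68913*sqrt(1001) / 220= -9910.50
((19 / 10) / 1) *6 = 57 / 5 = 11.40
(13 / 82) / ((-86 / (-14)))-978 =-3448337 / 3526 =-977.97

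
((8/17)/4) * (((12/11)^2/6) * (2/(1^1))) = 96/2057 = 0.05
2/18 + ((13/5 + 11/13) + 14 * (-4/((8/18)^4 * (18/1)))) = -2852071/37440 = -76.18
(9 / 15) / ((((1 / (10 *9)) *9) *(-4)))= -3 / 2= -1.50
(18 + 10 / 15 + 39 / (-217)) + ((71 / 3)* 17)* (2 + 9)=2893144 / 651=4444.15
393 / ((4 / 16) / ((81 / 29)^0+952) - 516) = -1498116 / 1966991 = -0.76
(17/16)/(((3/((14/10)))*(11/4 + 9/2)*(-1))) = -0.07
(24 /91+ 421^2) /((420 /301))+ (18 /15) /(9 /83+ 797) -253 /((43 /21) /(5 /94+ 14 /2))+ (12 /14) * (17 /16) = 5756119164464621 /45628319100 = 126152.34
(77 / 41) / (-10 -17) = -77 / 1107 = -0.07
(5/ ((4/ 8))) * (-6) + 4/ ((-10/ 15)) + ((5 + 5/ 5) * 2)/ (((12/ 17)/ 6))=36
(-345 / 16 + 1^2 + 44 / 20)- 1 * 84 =-8189 / 80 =-102.36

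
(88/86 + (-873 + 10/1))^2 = 743003.91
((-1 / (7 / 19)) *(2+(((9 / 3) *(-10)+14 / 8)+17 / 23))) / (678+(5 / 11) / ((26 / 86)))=6376799 / 62576836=0.10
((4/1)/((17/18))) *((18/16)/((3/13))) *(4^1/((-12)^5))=-13/39168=-0.00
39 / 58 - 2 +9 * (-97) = -50711 / 58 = -874.33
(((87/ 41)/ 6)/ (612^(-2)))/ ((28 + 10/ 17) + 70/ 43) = 496247391/ 113201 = 4383.77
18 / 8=9 / 4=2.25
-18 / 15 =-1.20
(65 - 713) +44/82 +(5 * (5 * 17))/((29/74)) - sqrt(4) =517238/1189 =435.02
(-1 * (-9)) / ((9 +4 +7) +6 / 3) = 9 / 22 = 0.41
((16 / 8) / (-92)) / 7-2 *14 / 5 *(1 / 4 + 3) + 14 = -6767 / 1610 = -4.20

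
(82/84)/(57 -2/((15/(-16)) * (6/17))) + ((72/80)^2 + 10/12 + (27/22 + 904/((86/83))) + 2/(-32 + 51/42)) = 1063082926405781/1214554595100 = 875.29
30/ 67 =0.45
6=6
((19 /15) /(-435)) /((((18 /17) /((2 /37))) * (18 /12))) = -646 /6518475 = -0.00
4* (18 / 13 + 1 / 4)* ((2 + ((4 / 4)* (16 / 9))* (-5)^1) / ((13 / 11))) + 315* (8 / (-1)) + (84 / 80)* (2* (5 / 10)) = -77785859 / 30420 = -2557.06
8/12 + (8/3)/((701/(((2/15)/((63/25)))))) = 265058/397467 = 0.67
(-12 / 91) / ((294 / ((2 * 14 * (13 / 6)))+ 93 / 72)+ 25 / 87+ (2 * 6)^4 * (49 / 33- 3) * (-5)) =-91872 / 109449084395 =-0.00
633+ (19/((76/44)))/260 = 164591/260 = 633.04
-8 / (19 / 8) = -64 / 19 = -3.37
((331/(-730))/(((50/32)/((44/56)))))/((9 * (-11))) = 1324/574875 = 0.00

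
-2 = -2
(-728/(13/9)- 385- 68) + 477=-480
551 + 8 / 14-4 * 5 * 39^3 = -8300799 / 7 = -1185828.43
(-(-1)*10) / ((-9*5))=-2 / 9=-0.22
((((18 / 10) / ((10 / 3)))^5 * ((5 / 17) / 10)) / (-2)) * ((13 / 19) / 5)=-186535791 / 2018750000000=-0.00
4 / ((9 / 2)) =8 / 9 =0.89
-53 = -53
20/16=5/4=1.25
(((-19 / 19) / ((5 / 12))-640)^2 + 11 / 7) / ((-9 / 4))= -96291844 / 525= -183413.04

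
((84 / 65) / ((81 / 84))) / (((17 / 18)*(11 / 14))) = 1.81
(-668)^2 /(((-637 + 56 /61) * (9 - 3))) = -13609832 /116403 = -116.92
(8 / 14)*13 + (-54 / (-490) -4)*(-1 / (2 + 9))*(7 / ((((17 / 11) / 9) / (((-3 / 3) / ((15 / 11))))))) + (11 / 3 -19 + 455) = 436.52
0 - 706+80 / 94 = -33142 / 47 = -705.15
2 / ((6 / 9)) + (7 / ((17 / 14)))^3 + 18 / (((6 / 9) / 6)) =1751837 / 4913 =356.57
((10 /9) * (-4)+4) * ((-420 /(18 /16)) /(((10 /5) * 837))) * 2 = 4480 /22599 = 0.20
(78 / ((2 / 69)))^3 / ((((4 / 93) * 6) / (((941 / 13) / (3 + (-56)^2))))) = 43726937145957 / 25112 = 1741276566.82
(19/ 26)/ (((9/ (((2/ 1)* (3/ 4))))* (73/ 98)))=931/ 5694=0.16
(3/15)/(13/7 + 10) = 7/415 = 0.02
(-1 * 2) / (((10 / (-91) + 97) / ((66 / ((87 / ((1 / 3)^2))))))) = -4004 / 2301237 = -0.00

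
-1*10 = -10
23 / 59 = 0.39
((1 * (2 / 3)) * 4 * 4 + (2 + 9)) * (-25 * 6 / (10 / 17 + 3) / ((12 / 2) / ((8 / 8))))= -27625 / 183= -150.96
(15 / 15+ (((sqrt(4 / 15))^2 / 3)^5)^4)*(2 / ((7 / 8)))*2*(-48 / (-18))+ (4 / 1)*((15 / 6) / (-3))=215656831301173091601271770386866906 / 24348351921100187761402130126953125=8.86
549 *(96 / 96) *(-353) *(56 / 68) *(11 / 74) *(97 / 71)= -1447469793 / 44659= -32411.60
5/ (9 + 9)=5/ 18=0.28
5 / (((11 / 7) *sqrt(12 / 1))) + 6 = 35 *sqrt(3) / 66 + 6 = 6.92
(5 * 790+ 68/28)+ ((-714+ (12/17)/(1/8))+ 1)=386164/119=3245.08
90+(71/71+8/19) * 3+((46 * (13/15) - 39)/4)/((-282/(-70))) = 3032101/32148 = 94.32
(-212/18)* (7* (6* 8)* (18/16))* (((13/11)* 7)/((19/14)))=-5671848/209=-27138.03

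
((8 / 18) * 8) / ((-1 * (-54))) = 16 / 243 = 0.07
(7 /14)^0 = 1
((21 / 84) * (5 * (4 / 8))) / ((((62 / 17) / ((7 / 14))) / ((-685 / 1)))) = -58.69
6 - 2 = 4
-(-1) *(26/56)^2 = 169/784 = 0.22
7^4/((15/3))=480.20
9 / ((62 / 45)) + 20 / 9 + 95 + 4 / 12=58081 / 558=104.09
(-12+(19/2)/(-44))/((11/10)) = -5375/484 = -11.11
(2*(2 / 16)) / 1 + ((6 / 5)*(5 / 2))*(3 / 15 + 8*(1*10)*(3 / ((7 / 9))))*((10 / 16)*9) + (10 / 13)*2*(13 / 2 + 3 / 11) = 41811269 / 8008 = 5221.19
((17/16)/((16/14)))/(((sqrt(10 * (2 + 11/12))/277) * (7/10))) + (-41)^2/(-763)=-1681/763 + 4709 * sqrt(42)/448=65.92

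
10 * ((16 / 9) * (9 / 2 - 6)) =-80 / 3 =-26.67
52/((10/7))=36.40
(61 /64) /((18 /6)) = 61 /192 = 0.32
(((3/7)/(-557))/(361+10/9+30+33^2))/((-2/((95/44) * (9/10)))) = 4617/9147365920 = 0.00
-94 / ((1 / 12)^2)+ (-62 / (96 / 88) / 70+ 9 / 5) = -13535.01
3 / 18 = 0.17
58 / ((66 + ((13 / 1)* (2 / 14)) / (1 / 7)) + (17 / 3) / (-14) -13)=84 / 95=0.88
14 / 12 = 7 / 6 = 1.17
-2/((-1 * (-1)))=-2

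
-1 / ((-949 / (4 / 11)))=4 / 10439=0.00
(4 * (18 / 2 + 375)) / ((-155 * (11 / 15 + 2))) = -4608 / 1271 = -3.63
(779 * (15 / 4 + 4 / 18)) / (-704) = -10127 / 2304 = -4.40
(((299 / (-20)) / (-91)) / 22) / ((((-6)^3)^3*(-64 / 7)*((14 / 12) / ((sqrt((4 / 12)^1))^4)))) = 23 / 2979773153280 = 0.00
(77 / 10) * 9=693 / 10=69.30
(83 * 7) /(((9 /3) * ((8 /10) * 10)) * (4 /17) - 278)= -9877 /4630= -2.13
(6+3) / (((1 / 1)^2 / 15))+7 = 142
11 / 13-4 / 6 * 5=-97 / 39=-2.49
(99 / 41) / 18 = 0.13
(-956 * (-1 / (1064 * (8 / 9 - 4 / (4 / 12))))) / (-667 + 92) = 2151 / 15295000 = 0.00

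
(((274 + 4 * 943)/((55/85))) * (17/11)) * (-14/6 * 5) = -40925290/363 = -112741.85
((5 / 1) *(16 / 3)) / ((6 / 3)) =40 / 3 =13.33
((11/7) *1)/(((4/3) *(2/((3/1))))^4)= 72171/28672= 2.52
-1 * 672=-672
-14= -14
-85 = -85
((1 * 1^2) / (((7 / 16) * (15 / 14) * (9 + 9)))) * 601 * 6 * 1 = 19232 / 45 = 427.38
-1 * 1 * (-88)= 88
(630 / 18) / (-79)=-35 / 79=-0.44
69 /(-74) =-69 /74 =-0.93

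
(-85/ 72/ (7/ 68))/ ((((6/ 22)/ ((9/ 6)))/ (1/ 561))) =-85/ 756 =-0.11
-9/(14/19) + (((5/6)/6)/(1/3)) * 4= -443/42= -10.55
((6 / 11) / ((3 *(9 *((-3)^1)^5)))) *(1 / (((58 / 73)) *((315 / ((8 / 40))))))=-73 / 1098803475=-0.00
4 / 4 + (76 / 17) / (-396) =1664 / 1683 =0.99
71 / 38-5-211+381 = 6341 / 38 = 166.87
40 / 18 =20 / 9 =2.22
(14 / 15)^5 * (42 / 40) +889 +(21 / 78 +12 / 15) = 29313311617 / 32906250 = 890.81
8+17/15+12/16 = 593/60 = 9.88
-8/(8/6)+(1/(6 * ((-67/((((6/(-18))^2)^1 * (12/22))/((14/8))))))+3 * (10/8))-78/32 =-3482389/742896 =-4.69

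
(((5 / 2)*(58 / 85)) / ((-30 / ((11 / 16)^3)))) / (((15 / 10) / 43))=-1659757 / 3133440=-0.53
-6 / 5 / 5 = -6 / 25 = -0.24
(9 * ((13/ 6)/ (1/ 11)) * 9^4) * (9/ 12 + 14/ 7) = 30961359/ 8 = 3870169.88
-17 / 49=-0.35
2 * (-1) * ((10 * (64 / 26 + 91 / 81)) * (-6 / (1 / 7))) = 1057000 / 351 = 3011.40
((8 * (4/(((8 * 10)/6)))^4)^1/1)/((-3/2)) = -27/625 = -0.04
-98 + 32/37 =-3594/37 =-97.14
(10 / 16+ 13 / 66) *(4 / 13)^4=6944 / 942513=0.01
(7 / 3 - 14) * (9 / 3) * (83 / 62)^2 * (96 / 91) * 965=-797746200 / 12493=-63855.46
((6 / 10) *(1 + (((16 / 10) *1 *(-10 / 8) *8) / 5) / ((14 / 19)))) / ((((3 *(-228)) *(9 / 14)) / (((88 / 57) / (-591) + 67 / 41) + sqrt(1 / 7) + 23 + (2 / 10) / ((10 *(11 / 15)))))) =13 *sqrt(7) / 19950 + 48702840173 / 432995854500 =0.11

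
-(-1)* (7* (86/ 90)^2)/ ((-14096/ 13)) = -168259/ 28544400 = -0.01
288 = 288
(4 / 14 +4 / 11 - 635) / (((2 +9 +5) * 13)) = -3.05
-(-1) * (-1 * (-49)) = 49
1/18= 0.06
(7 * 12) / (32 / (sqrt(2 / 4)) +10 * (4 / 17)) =-1785 / 18446 +12138 * sqrt(2) / 9223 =1.76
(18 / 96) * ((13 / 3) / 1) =0.81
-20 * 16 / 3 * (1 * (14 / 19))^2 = -62720 / 1083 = -57.91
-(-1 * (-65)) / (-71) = 65 / 71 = 0.92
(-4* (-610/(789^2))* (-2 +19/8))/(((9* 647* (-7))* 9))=-305/76123735443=-0.00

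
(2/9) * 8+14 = 15.78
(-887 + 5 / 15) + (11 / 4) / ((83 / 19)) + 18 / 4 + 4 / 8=-877513 / 996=-881.04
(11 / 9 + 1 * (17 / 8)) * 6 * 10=1205 / 6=200.83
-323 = -323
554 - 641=-87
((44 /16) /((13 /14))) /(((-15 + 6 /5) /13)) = -385 /138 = -2.79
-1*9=-9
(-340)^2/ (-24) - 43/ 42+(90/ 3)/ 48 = -4817.07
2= 2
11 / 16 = 0.69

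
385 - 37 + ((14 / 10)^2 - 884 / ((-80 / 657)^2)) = -94834493 / 1600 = -59271.56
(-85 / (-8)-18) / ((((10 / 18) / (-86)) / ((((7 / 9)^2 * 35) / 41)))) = 870191 / 1476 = 589.56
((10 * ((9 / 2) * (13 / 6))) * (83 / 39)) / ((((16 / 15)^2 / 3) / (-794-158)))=-33334875 / 64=-520857.42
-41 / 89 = -0.46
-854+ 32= -822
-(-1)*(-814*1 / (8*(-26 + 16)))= 407 / 40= 10.18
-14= -14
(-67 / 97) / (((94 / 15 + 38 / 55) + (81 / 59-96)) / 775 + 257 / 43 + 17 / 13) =-282568840125 / 2933728836751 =-0.10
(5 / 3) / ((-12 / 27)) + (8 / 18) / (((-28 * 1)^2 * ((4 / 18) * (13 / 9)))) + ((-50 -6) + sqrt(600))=-304477 / 5096 + 10 * sqrt(6)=-35.25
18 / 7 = 2.57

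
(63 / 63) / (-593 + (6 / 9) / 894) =-0.00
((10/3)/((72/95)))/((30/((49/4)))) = 4655/2592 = 1.80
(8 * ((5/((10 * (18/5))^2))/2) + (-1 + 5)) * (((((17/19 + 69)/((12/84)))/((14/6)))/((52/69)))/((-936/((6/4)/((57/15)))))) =-12418045/26355888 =-0.47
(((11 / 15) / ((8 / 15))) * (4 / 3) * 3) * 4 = 22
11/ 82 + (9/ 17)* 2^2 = 2.25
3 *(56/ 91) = 24/ 13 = 1.85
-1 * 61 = -61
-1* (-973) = 973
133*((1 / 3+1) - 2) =-266 / 3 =-88.67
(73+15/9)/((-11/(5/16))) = -70/33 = -2.12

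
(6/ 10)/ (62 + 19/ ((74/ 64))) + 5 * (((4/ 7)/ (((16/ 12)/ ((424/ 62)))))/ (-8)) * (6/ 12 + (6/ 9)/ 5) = -7257611/ 6297340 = -1.15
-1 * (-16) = 16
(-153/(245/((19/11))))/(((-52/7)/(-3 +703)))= 14535/143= 101.64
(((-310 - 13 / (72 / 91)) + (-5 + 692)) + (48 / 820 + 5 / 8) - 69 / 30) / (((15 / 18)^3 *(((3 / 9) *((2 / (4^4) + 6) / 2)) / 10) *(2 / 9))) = 109862355456 / 3941125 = 27875.89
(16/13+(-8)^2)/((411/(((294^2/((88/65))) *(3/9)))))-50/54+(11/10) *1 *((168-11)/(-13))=17791153547/5289570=3363.44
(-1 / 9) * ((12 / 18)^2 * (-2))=8 / 81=0.10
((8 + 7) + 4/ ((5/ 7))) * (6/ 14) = 309/ 35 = 8.83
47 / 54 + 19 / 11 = 1543 / 594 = 2.60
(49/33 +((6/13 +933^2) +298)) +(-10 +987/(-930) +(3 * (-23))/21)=810630197803/930930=870774.60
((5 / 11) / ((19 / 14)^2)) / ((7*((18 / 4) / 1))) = 280 / 35739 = 0.01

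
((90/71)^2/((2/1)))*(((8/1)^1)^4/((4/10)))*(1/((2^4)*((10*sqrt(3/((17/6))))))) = 43200*sqrt(34)/5041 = 49.97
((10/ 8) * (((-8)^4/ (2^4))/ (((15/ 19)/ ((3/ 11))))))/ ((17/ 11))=1216/ 17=71.53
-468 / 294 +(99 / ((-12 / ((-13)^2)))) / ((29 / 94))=-12848355 / 2842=-4520.88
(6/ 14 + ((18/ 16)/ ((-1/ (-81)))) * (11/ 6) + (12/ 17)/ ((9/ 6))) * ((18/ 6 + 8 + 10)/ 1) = 959397/ 272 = 3527.19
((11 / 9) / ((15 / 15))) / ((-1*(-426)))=11 / 3834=0.00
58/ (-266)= -29/ 133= -0.22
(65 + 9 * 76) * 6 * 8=35952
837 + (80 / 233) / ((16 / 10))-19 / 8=834.84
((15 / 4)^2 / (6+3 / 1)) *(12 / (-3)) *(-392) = 2450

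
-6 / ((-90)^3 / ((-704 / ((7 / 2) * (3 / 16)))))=-5632 / 637875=-0.01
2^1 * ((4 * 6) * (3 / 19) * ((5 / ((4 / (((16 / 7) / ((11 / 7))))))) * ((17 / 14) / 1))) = 24480 / 1463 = 16.73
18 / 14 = 9 / 7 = 1.29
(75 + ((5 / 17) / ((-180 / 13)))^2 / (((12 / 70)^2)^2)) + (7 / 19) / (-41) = 28554183145907 / 378133629696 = 75.51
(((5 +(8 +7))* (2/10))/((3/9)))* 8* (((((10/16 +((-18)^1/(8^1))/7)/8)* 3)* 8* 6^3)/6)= 22032/7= 3147.43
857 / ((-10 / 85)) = -14569 / 2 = -7284.50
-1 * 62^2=-3844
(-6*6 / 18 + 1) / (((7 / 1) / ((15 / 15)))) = -0.14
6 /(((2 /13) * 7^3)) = 39 /343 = 0.11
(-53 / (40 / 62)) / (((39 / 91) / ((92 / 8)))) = -264523 / 120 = -2204.36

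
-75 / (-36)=25 / 12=2.08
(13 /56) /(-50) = -13 /2800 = -0.00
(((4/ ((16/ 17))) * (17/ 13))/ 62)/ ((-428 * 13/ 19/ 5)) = -27455/ 17938336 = -0.00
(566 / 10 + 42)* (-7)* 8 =-27608 / 5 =-5521.60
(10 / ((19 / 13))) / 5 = 26 / 19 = 1.37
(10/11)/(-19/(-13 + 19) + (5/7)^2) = -2940/8591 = -0.34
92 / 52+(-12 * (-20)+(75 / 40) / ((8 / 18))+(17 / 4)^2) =109845 / 416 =264.05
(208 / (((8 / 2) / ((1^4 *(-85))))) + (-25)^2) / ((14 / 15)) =-56925 / 14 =-4066.07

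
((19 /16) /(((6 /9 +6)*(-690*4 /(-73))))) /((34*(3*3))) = 1387 /90086400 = 0.00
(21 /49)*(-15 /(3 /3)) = -45 /7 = -6.43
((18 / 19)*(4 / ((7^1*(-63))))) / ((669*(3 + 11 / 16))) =-128 / 36747501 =-0.00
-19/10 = -1.90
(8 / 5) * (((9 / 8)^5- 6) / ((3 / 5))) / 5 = -45853 / 20480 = -2.24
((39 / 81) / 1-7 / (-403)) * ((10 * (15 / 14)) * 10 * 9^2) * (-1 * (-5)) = 61065000 / 2821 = 21646.58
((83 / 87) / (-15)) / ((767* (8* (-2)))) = 83 / 16014960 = 0.00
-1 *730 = -730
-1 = -1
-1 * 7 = -7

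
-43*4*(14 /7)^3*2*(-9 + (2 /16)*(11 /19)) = 466808 /19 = 24568.84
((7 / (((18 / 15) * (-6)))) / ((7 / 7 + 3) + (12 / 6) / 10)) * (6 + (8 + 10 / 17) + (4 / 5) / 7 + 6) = -10265 / 2142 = -4.79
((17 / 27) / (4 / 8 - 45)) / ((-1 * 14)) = 17 / 16821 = 0.00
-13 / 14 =-0.93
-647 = -647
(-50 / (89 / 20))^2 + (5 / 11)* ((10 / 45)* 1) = 99079210 / 784179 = 126.35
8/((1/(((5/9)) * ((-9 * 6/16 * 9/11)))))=-135/11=-12.27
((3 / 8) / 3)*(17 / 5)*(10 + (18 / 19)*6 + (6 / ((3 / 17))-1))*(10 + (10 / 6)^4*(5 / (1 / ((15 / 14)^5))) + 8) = 122584888515 / 81749248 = 1499.52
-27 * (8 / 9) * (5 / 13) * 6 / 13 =-720 / 169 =-4.26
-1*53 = -53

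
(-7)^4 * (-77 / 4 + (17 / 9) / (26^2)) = -70289275 / 1521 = -46212.54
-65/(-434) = 65/434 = 0.15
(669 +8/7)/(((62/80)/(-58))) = -10883120/217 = -50152.63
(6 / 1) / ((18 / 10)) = 10 / 3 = 3.33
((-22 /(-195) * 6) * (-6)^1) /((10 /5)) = -132 /65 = -2.03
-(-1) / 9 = 1 / 9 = 0.11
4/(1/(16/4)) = 16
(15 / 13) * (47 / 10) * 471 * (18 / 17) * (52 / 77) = 2390796 / 1309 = 1826.43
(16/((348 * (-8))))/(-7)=1/1218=0.00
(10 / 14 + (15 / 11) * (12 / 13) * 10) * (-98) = -186410 / 143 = -1303.57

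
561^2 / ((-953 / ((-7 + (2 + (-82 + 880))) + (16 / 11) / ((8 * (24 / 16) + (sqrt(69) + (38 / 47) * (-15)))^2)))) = -643950362566161057 / 2458865819825- 63370236864 * sqrt(69) / 2458865819825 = -261889.40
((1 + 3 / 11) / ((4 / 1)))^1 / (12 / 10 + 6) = 35 / 792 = 0.04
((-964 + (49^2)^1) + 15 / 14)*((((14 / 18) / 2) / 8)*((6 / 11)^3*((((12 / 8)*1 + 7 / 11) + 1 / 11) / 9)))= 328839 / 117128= 2.81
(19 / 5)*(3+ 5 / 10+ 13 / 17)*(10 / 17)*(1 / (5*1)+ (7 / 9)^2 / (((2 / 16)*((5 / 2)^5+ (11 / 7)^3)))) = 61593417637 / 26088558003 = 2.36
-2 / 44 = -1 / 22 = -0.05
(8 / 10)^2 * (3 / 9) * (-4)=-64 / 75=-0.85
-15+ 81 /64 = -879 /64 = -13.73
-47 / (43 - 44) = 47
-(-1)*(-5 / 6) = -5 / 6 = -0.83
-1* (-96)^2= -9216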